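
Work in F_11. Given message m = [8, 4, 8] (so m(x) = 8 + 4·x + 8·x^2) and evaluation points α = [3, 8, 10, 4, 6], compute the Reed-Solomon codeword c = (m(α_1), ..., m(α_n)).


c = [4, 2, 1, 9, 1]

Message polynomial: m(x) = 8 + 4·x + 8·x^2 (mod 11).
For each evaluation point α_i, compute m(α_i) mod 11:
  α_1 = 3: Horner steps 8 → 6 → 4, so m(3) = 4.
  α_2 = 8: Horner steps 8 → 2 → 2, so m(8) = 2.
  α_3 = 10: Horner steps 8 → 7 → 1, so m(10) = 1.
  α_4 = 4: Horner steps 8 → 3 → 9, so m(4) = 9.
  α_5 = 6: Horner steps 8 → 8 → 1, so m(6) = 1.
Codeword c = [4, 2, 1, 9, 1] ∈ F_11^5.


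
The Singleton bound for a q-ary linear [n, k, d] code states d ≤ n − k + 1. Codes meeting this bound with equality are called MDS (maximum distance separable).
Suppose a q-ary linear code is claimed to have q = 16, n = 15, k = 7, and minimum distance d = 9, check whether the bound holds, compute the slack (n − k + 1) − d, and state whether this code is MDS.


Singleton RHS = n − k + 1 = 9, slack = 0, bound satisfied, MDS.

Singleton bound: d ≤ n − k + 1.
Here n = 15, k = 7, so n − k + 1 = 9.
Given d = 9, check d ≤ 9: YES.
Slack = (n − k + 1) − d = 0.
The code is MDS (slack = 0).
Description: the claimed parameters are [15, 7, 9]_16; such a code would be MDS (meets Singleton bound).


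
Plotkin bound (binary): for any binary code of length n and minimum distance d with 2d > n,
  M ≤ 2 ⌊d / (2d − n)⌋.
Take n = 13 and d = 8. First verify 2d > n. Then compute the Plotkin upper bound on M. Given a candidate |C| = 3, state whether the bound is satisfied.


Plotkin bound M ≤ 4; given |C| = 3 ≤ bound (satisfied).

Check applicability: 2d = 16, n = 13.
2d − n = 3 > 0, so Plotkin applies.
Compute d/(2d−n) = 8/3 ≈ 2.6667.
⌊d/(2d−n)⌋ = 2.
Plotkin bound: M ≤ 2·2 = 4.
Given |C| = 3, check: satisfied.
This |C| is below the Plotkin bound.


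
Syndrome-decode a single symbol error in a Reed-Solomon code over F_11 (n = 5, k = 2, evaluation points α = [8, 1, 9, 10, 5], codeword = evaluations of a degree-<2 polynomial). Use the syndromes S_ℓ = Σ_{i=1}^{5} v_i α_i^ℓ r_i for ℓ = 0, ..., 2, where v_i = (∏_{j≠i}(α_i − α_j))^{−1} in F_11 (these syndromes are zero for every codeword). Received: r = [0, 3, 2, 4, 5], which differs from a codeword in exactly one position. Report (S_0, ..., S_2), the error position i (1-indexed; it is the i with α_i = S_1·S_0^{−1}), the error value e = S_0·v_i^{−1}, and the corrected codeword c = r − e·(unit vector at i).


S = (2, 2, 2), error at position 2, error magnitude e = 6, c = [0, 8, 2, 4, 5].

Step 1: column multipliers v_i = (∏_{j≠i}(α_i − α_j))^{−1} mod 11.
  i = 1 (α = 8): (8−1)(8−9)(8−10)(8−5) = 7·(−1)·(−2)·3 = 42 ≡ 9, so v_1 = 9^{−1} = 5 (mod 11).
  i = 2 (α = 1): (1−8)(1−9)(1−10)(1−5) = (−7)·(−8)·(−9)·(−4) = 2016 ≡ 3, so v_2 = 3^{−1} = 4 (mod 11).
  i = 3 (α = 9): (9−8)(9−1)(9−10)(9−5) = 1·8·(−1)·4 = −32 ≡ 1, so v_3 = 1^{−1} = 1 (mod 11).
  i = 4 (α = 10): (10−8)(10−1)(10−9)(10−5) = 2·9·1·5 = 90 ≡ 2, so v_4 = 2^{−1} = 6 (mod 11).
  i = 5 (α = 5): (5−8)(5−1)(5−9)(5−10) = (−3)·4·(−4)·(−5) = −240 ≡ 2, so v_5 = 2^{−1} = 6 (mod 11).
  v = [5, 4, 1, 6, 6].
Step 2: syndromes of r = [0, 3, 2, 4, 5] (all sums mod 11).
  S_0 = Σ v_i r_i = 5·0 + 4·3 + 1·2 + 6·4 + 6·5 = 68 ≡ 2.
  S_1 = Σ v_i α_i r_i = 5·8·0 + 4·1·3 + 1·9·2 + 6·10·4 + 6·5·5 = 420 ≡ 2.
  α_i^2 mod 11 = [9, 1, 4, 1, 3].
  S_2 = Σ v_i α_i^2 r_i = 5·9·0 + 4·1·3 + 1·4·2 + 6·1·4 + 6·3·5 = 134 ≡ 2.
  S = (2, 2, 2) ≠ 0, so r is not a codeword (an error is present).
Step 3: locate the error. For a single error e at position i, S_ℓ = v_i·e·α_i^ℓ, so α_err = S_1/S_0.
  S_0^{−1} = 2^{−1} = 6 (mod 11), so α_err = 2·6 = 12 ≡ 1 = α_2. Error position i = 2.
  Consistency check: S_2/S_1 = 2·6 = 12 ≡ 1 = α_err ✓ (single-error assumption holds).
Step 4: error magnitude e = S_0/v_2 = S_0·∏_{j≠2}(α_2 − α_j) = 2·3 = 6 ≡ 6 (mod 11).
Step 5: correct position 2: c_2 = r_2 − e = 3 − 6 ≡ 8 (mod 11). Hence c = [0, 8, 2, 4, 5].
  Check: interpolating c through the α_i gives m(x) = 6 + 2·x (degree < 2) with m(α_i) = c_i for every i, so c is indeed a codeword.


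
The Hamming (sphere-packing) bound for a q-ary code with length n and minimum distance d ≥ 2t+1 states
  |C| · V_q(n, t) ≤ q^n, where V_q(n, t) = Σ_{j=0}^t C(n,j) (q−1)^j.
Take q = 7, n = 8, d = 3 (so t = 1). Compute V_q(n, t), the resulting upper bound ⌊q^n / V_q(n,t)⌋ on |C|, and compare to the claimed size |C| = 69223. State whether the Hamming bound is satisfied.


V_q(n, t) = 49, q^n = 5764801, Hamming bound = 117649, |C| = 69223 ≤ bound (satisfied).

Step 1: Compute V_q(n, t) = Σ_{j=0}^1 C(n, j) (q−1)^j.
  j = 0: C(8,0)·(6)^0 = 1·1 = 1.
  j = 1: C(8,1)·(6)^1 = 8·6 = 48.
  V_q(n, t) = 1 + 48 = 49.
Step 2: q^n = 7^8 = 5764801.
Step 3: Hamming bound ⌊q^n / V_q(n,t)⌋ = ⌊5764801/49⌋ = 117649.
Step 4: Compare |C| = 69223 to 117649: satisfied.
The claimed |C| lies below the Hamming bound.


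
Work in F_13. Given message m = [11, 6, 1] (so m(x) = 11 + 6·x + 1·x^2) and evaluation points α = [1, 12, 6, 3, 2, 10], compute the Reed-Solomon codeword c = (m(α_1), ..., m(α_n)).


c = [5, 6, 5, 12, 1, 2]

Message polynomial: m(x) = 11 + 6·x + 1·x^2 (mod 13).
For each evaluation point α_i, compute m(α_i) mod 13:
  α_1 = 1: Horner steps 1 → 7 → 5, so m(1) = 5.
  α_2 = 12: Horner steps 1 → 5 → 6, so m(12) = 6.
  α_3 = 6: Horner steps 1 → 12 → 5, so m(6) = 5.
  α_4 = 3: Horner steps 1 → 9 → 12, so m(3) = 12.
  α_5 = 2: Horner steps 1 → 8 → 1, so m(2) = 1.
  α_6 = 10: Horner steps 1 → 3 → 2, so m(10) = 2.
Codeword c = [5, 6, 5, 12, 1, 2] ∈ F_13^6.


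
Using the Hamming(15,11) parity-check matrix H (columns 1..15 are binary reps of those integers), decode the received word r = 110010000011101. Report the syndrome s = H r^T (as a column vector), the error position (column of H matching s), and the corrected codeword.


s = (0, 0, 1, 1)^T, error position = 3, corrected codeword c = 111010000011101

Compute s = H r^T mod 2 one row at a time:
  s_1 = 0 + 0 + 0 + 1 + 1 + 1 + 0 + 1 = 4 ≡ 0 (mod 2).
  s_2 = 0 + 1 + 0 + 0 + 1 + 1 + 0 + 1 = 4 ≡ 0 (mod 2).
  s_3 = 1 + 0 + 0 + 0 + 0 + 1 + 0 + 1 = 3 ≡ 1 (mod 2).
  s_4 = 1 + 0 + 1 + 0 + 0 + 1 + 1 + 1 = 5 ≡ 1 (mod 2).
s = (0, 0, 1, 1)^T — this equals column 3 of H (binary 0011), so error is at position 3.
Correct: flip bit 3 of r = 110010000011101 to get c = 111010000011101.


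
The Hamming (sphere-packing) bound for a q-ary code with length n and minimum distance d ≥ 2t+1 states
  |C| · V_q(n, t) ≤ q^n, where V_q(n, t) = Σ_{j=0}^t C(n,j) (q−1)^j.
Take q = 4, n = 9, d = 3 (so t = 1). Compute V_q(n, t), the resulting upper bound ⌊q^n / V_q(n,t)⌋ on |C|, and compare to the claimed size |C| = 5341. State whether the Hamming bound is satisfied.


V_q(n, t) = 28, q^n = 262144, Hamming bound = 9362, |C| = 5341 ≤ bound (satisfied).

Step 1: Compute V_q(n, t) = Σ_{j=0}^1 C(n, j) (q−1)^j.
  j = 0: C(9,0)·(3)^0 = 1·1 = 1.
  j = 1: C(9,1)·(3)^1 = 9·3 = 27.
  V_q(n, t) = 1 + 27 = 28.
Step 2: q^n = 4^9 = 262144.
Step 3: Hamming bound ⌊q^n / V_q(n,t)⌋ = ⌊262144/28⌋ = 9362.
Step 4: Compare |C| = 5341 to 9362: satisfied.
The claimed |C| lies below the Hamming bound.


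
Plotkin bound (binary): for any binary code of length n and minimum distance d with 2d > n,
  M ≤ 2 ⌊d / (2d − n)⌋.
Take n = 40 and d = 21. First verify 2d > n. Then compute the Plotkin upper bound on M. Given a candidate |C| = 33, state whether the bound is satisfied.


Plotkin bound M ≤ 20; given |C| = 33 > bound (violated).

Check applicability: 2d = 42, n = 40.
2d − n = 2 > 0, so Plotkin applies.
Compute d/(2d−n) = 21/2 ≈ 10.5000.
⌊d/(2d−n)⌋ = 10.
Plotkin bound: M ≤ 2·10 = 20.
Given |C| = 33, check: VIOLATED.
This |C| is above the Plotkin bound, so no binary code with n = 40, d = 21 and 33 codewords exists.


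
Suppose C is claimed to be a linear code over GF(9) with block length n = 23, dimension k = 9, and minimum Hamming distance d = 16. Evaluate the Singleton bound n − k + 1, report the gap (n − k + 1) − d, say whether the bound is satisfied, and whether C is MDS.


Singleton RHS = n − k + 1 = 15, slack = -1, bound violated (no such code; not MDS).

Singleton bound: d ≤ n − k + 1.
Here n = 23, k = 9, so n − k + 1 = 15.
Given d = 16, check d ≤ 15: NO.
Slack = (n − k + 1) − d = -1.
The slack is negative: d = 16 exceeds n − k + 1 = 15 by 1, so the Singleton bound is violated and no linear [23, 9, 16]_9 code can exist. In particular it is not MDS (MDS requires d = n − k + 1 exactly).
Description: the claimed parameters are [23, 9, 16]_9; such a code would be impossible (violates the Singleton bound).


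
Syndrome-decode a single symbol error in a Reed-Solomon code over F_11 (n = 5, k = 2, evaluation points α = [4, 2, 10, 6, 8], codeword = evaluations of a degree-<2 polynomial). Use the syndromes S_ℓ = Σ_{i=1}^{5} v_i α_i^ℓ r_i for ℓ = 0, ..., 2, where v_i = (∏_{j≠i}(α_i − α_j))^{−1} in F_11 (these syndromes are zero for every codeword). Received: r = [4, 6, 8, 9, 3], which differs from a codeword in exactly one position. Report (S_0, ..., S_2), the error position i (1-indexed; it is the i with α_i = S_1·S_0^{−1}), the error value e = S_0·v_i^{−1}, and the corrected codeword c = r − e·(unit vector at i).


S = (4, 8, 5), error at position 2, error magnitude e = 7, c = [4, 10, 8, 9, 3].

Step 1: column multipliers v_i = (∏_{j≠i}(α_i − α_j))^{−1} mod 11.
  i = 1 (α = 4): (4−2)(4−10)(4−6)(4−8) = 2·(−6)·(−2)·(−4) = −96 ≡ 3, so v_1 = 3^{−1} = 4 (mod 11).
  i = 2 (α = 2): (2−4)(2−10)(2−6)(2−8) = (−2)·(−8)·(−4)·(−6) = 384 ≡ 10, so v_2 = 10^{−1} = 10 (mod 11).
  i = 3 (α = 10): (10−4)(10−2)(10−6)(10−8) = 6·8·4·2 = 384 ≡ 10, so v_3 = 10^{−1} = 10 (mod 11).
  i = 4 (α = 6): (6−4)(6−2)(6−10)(6−8) = 2·4·(−4)·(−2) = 64 ≡ 9, so v_4 = 9^{−1} = 5 (mod 11).
  i = 5 (α = 8): (8−4)(8−2)(8−10)(8−6) = 4·6·(−2)·2 = −96 ≡ 3, so v_5 = 3^{−1} = 4 (mod 11).
  v = [4, 10, 10, 5, 4].
Step 2: syndromes of r = [4, 6, 8, 9, 3] (all sums mod 11).
  S_0 = Σ v_i r_i = 4·4 + 10·6 + 10·8 + 5·9 + 4·3 = 213 ≡ 4.
  S_1 = Σ v_i α_i r_i = 4·4·4 + 10·2·6 + 10·10·8 + 5·6·9 + 4·8·3 = 1350 ≡ 8.
  α_i^2 mod 11 = [5, 4, 1, 3, 9].
  S_2 = Σ v_i α_i^2 r_i = 4·5·4 + 10·4·6 + 10·1·8 + 5·3·9 + 4·9·3 = 643 ≡ 5.
  S = (4, 8, 5) ≠ 0, so r is not a codeword (an error is present).
Step 3: locate the error. For a single error e at position i, S_ℓ = v_i·e·α_i^ℓ, so α_err = S_1/S_0.
  S_0^{−1} = 4^{−1} = 3 (mod 11), so α_err = 8·3 = 24 ≡ 2 = α_2. Error position i = 2.
  Consistency check: S_2/S_1 = 5·7 = 35 ≡ 2 = α_err ✓ (single-error assumption holds).
Step 4: error magnitude e = S_0/v_2 = S_0·∏_{j≠2}(α_2 − α_j) = 4·10 = 40 ≡ 7 (mod 11).
Step 5: correct position 2: c_2 = r_2 − e = 6 − 7 ≡ 10 (mod 11). Hence c = [4, 10, 8, 9, 3].
  Check: interpolating c through the α_i gives m(x) = 5 + 8·x (degree < 2) with m(α_i) = c_i for every i, so c is indeed a codeword.


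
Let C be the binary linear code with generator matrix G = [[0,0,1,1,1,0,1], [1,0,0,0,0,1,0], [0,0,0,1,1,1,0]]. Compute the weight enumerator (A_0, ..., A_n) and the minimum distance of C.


Weight distribution: A_0 = 1, A_2 = 1, A_3 = 4, A_4 = 1, A_6 = 1. Minimum distance d = 2.

Enumerate all 2^3 = 8 messages m ∈ F_2^3.
For each, compute codeword c = mG in F_2^7, then tally its weight.
  m = 000 → c = 0000000, weight = 0.
  m = 100 → c = 0011101, weight = 4.
  m = 010 → c = 1000010, weight = 2.
  m = 110 → c = 1011111, weight = 6.
  m = 001 → c = 0001110, weight = 3.
  m = 101 → c = 0010011, weight = 3.
  m = 011 → c = 1001100, weight = 3.
  m = 111 → c = 1010001, weight = 3.
Tally weights:
  weight 0: 1 codewords.
  weight 2: 1 codewords.
  weight 3: 4 codewords.
  weight 4: 1 codewords.
  weight 6: 1 codewords.
Minimum distance d = smallest w > 0 with A_w > 0 = 2.
Sanity: Σ A_w = 8 = 2^3 = 8 ✓.


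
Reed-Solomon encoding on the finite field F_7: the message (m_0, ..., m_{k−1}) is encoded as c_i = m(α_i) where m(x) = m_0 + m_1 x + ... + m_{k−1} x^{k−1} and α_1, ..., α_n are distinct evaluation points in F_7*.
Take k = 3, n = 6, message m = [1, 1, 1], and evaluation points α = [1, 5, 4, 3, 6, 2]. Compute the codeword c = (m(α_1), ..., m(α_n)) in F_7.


c = [3, 3, 0, 6, 1, 0]

Message polynomial: m(x) = 1 + 1·x + 1·x^2 (mod 7).
For each evaluation point α_i, compute m(α_i) mod 7:
  α_1 = 1: Horner steps 1 → 2 → 3, so m(1) = 3.
  α_2 = 5: Horner steps 1 → 6 → 3, so m(5) = 3.
  α_3 = 4: Horner steps 1 → 5 → 0, so m(4) = 0.
  α_4 = 3: Horner steps 1 → 4 → 6, so m(3) = 6.
  α_5 = 6: Horner steps 1 → 0 → 1, so m(6) = 1.
  α_6 = 2: Horner steps 1 → 3 → 0, so m(2) = 0.
Codeword c = [3, 3, 0, 6, 1, 0] ∈ F_7^6.


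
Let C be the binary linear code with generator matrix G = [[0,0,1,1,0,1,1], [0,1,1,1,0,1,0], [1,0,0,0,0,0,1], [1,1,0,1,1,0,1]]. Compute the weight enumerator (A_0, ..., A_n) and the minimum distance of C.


Weight distribution: A_0 = 1, A_2 = 3, A_3 = 4, A_4 = 3, A_5 = 4, A_6 = 1. Minimum distance d = 2.

Enumerate all 2^4 = 16 messages m ∈ F_2^4.
For each, compute codeword c = mG in F_2^7, then tally its weight.
  m = 0000 → c = 0000000, weight = 0.
  m = 1000 → c = 0011011, weight = 4.
  m = 0100 → c = 0111010, weight = 4.
  m = 1100 → c = 0100001, weight = 2.
  m = 0010 → c = 1000001, weight = 2.
  m = 1010 → c = 1011010, weight = 4.
  m = 0110 → c = 1111011, weight = 6.
  m = 1110 → c = 1100000, weight = 2.
  m = 0001 → c = 1101101, weight = 5.
  m = 1001 → c = 1110110, weight = 5.
  m = 0101 → c = 1010111, weight = 5.
  m = 1101 → c = 1001100, weight = 3.
  m = 0011 → c = 0101100, weight = 3.
  m = 1011 → c = 0110111, weight = 5.
  m = 0111 → c = 0010110, weight = 3.
  m = 1111 → c = 0001101, weight = 3.
Tally weights:
  weight 0: 1 codewords.
  weight 2: 3 codewords.
  weight 3: 4 codewords.
  weight 4: 3 codewords.
  weight 5: 4 codewords.
  weight 6: 1 codewords.
Minimum distance d = smallest w > 0 with A_w > 0 = 2.
Sanity: Σ A_w = 16 = 2^4 = 16 ✓.


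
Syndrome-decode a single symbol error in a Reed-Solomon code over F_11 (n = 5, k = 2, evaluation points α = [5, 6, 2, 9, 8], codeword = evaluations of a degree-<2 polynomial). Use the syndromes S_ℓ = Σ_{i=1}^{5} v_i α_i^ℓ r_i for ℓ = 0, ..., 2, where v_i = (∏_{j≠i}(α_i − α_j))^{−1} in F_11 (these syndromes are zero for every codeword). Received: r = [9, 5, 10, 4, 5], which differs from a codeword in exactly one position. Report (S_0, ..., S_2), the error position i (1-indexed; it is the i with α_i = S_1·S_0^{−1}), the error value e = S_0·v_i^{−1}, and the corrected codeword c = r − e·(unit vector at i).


S = (1, 8, 9), error at position 5, error magnitude e = 8, c = [9, 5, 10, 4, 8].

Step 1: column multipliers v_i = (∏_{j≠i}(α_i − α_j))^{−1} mod 11.
  i = 1 (α = 5): (5−6)(5−2)(5−9)(5−8) = (−1)·3·(−4)·(−3) = −36 ≡ 8, so v_1 = 8^{−1} = 7 (mod 11).
  i = 2 (α = 6): (6−5)(6−2)(6−9)(6−8) = 1·4·(−3)·(−2) = 24 ≡ 2, so v_2 = 2^{−1} = 6 (mod 11).
  i = 3 (α = 2): (2−5)(2−6)(2−9)(2−8) = (−3)·(−4)·(−7)·(−6) = 504 ≡ 9, so v_3 = 9^{−1} = 5 (mod 11).
  i = 4 (α = 9): (9−5)(9−6)(9−2)(9−8) = 4·3·7·1 = 84 ≡ 7, so v_4 = 7^{−1} = 8 (mod 11).
  i = 5 (α = 8): (8−5)(8−6)(8−2)(8−9) = 3·2·6·(−1) = −36 ≡ 8, so v_5 = 8^{−1} = 7 (mod 11).
  v = [7, 6, 5, 8, 7].
Step 2: syndromes of r = [9, 5, 10, 4, 5] (all sums mod 11).
  S_0 = Σ v_i r_i = 7·9 + 6·5 + 5·10 + 8·4 + 7·5 = 210 ≡ 1.
  S_1 = Σ v_i α_i r_i = 7·5·9 + 6·6·5 + 5·2·10 + 8·9·4 + 7·8·5 = 1163 ≡ 8.
  α_i^2 mod 11 = [3, 3, 4, 4, 9].
  S_2 = Σ v_i α_i^2 r_i = 7·3·9 + 6·3·5 + 5·4·10 + 8·4·4 + 7·9·5 = 922 ≡ 9.
  S = (1, 8, 9) ≠ 0, so r is not a codeword (an error is present).
Step 3: locate the error. For a single error e at position i, S_ℓ = v_i·e·α_i^ℓ, so α_err = S_1/S_0.
  S_0^{−1} = 1^{−1} = 1 (mod 11), so α_err = 8·1 = 8 ≡ 8 = α_5. Error position i = 5.
  Consistency check: S_2/S_1 = 9·7 = 63 ≡ 8 = α_err ✓ (single-error assumption holds).
Step 4: error magnitude e = S_0/v_5 = S_0·∏_{j≠5}(α_5 − α_j) = 1·8 = 8 ≡ 8 (mod 11).
Step 5: correct position 5: c_5 = r_5 − e = 5 − 8 ≡ 8 (mod 11). Hence c = [9, 5, 10, 4, 8].
  Check: interpolating c through the α_i gives m(x) = 7 + 7·x (degree < 2) with m(α_i) = c_i for every i, so c is indeed a codeword.


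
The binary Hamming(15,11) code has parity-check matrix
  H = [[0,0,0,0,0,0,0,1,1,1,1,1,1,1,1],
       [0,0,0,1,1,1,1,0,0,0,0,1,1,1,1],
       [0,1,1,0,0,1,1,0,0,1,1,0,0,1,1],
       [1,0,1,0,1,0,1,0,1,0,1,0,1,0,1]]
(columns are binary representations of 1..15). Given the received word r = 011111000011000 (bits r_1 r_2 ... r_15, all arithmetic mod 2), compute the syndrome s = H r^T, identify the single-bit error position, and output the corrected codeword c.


s = (0, 0, 0, 1)^T, error position = 1, corrected codeword c = 111111000011000

Compute s = H r^T mod 2 one row at a time:
  s_1 = 0 + 0 + 0 + 1 + 1 + 0 + 0 + 0 = 2 ≡ 0 (mod 2).
  s_2 = 1 + 1 + 1 + 0 + 1 + 0 + 0 + 0 = 4 ≡ 0 (mod 2).
  s_3 = 1 + 1 + 1 + 0 + 0 + 1 + 0 + 0 = 4 ≡ 0 (mod 2).
  s_4 = 0 + 1 + 1 + 0 + 0 + 1 + 0 + 0 = 3 ≡ 1 (mod 2).
s = (0, 0, 0, 1)^T — this equals column 1 of H (binary 0001), so error is at position 1.
Correct: flip bit 1 of r = 011111000011000 to get c = 111111000011000.


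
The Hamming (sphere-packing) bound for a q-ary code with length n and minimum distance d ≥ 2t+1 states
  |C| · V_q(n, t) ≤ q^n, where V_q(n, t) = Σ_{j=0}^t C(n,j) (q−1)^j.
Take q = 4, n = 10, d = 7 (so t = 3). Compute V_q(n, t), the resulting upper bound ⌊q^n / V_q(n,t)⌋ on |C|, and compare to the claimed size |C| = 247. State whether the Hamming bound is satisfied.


V_q(n, t) = 3676, q^n = 1048576, Hamming bound = 285, |C| = 247 ≤ bound (satisfied).

Step 1: Compute V_q(n, t) = Σ_{j=0}^3 C(n, j) (q−1)^j.
  j = 0: C(10,0)·(3)^0 = 1·1 = 1.
  j = 1: C(10,1)·(3)^1 = 10·3 = 30.
  j = 2: C(10,2)·(3)^2 = 45·9 = 405.
  j = 3: C(10,3)·(3)^3 = 120·27 = 3240.
  V_q(n, t) = 1 + 30 + 405 + 3240 = 3676.
Step 2: q^n = 4^10 = 1048576.
Step 3: Hamming bound ⌊q^n / V_q(n,t)⌋ = ⌊1048576/3676⌋ = 285.
Step 4: Compare |C| = 247 to 285: satisfied.
The claimed |C| lies below the Hamming bound.


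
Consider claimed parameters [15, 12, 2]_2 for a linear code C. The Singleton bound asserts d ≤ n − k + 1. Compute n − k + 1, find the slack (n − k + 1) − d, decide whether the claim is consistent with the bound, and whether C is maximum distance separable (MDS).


Singleton RHS = n − k + 1 = 4, slack = 2, bound satisfied, not MDS.

Singleton bound: d ≤ n − k + 1.
Here n = 15, k = 12, so n − k + 1 = 4.
Given d = 2, check d ≤ 4: YES.
Slack = (n − k + 1) − d = 2.
The code is NOT MDS (slack = 2 > 0).
Description: the claimed parameters are [15, 12, 2]_2; such a code would be non-MDS.


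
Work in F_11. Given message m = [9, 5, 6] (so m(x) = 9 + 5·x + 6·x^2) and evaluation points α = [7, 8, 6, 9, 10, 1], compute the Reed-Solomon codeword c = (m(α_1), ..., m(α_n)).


c = [8, 4, 2, 1, 10, 9]

Message polynomial: m(x) = 9 + 5·x + 6·x^2 (mod 11).
For each evaluation point α_i, compute m(α_i) mod 11:
  α_1 = 7: Horner steps 6 → 3 → 8, so m(7) = 8.
  α_2 = 8: Horner steps 6 → 9 → 4, so m(8) = 4.
  α_3 = 6: Horner steps 6 → 8 → 2, so m(6) = 2.
  α_4 = 9: Horner steps 6 → 4 → 1, so m(9) = 1.
  α_5 = 10: Horner steps 6 → 10 → 10, so m(10) = 10.
  α_6 = 1: Horner steps 6 → 0 → 9, so m(1) = 9.
Codeword c = [8, 4, 2, 1, 10, 9] ∈ F_11^6.


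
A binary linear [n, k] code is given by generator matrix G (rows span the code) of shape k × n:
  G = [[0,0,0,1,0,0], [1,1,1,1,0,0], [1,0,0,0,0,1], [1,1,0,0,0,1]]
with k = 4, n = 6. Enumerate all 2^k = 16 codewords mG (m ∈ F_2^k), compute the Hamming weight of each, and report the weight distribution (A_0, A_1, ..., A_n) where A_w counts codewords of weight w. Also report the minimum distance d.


Weight distribution: A_0 = 1, A_1 = 2, A_2 = 4, A_3 = 6, A_4 = 3. Minimum distance d = 1.

Enumerate all 2^4 = 16 messages m ∈ F_2^4.
For each, compute codeword c = mG in F_2^6, then tally its weight.
  m = 0000 → c = 000000, weight = 0.
  m = 1000 → c = 000100, weight = 1.
  m = 0100 → c = 111100, weight = 4.
  m = 1100 → c = 111000, weight = 3.
  m = 0010 → c = 100001, weight = 2.
  m = 1010 → c = 100101, weight = 3.
  m = 0110 → c = 011101, weight = 4.
  m = 1110 → c = 011001, weight = 3.
  m = 0001 → c = 110001, weight = 3.
  m = 1001 → c = 110101, weight = 4.
  m = 0101 → c = 001101, weight = 3.
  m = 1101 → c = 001001, weight = 2.
  m = 0011 → c = 010000, weight = 1.
  m = 1011 → c = 010100, weight = 2.
  m = 0111 → c = 101100, weight = 3.
  m = 1111 → c = 101000, weight = 2.
Tally weights:
  weight 0: 1 codewords.
  weight 1: 2 codewords.
  weight 2: 4 codewords.
  weight 3: 6 codewords.
  weight 4: 3 codewords.
Minimum distance d = smallest w > 0 with A_w > 0 = 1.
Sanity: Σ A_w = 16 = 2^4 = 16 ✓.


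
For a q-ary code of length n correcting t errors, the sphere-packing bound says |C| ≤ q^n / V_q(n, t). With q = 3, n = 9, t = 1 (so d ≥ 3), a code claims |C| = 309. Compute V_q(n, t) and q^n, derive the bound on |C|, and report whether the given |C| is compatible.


V_q(n, t) = 19, q^n = 19683, Hamming bound = 1035, |C| = 309 ≤ bound (satisfied).

Step 1: Compute V_q(n, t) = Σ_{j=0}^1 C(n, j) (q−1)^j.
  j = 0: C(9,0)·(2)^0 = 1·1 = 1.
  j = 1: C(9,1)·(2)^1 = 9·2 = 18.
  V_q(n, t) = 1 + 18 = 19.
Step 2: q^n = 3^9 = 19683.
Step 3: Hamming bound ⌊q^n / V_q(n,t)⌋ = ⌊19683/19⌋ = 1035.
Step 4: Compare |C| = 309 to 1035: satisfied.
The claimed |C| lies below the Hamming bound.


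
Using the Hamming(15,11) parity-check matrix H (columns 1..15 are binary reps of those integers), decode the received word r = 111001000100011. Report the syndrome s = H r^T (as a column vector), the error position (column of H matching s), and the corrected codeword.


s = (1, 1, 0, 1)^T, error position = 13, corrected codeword c = 111001000100111

Compute s = H r^T mod 2 one row at a time:
  s_1 = 0 + 0 + 1 + 0 + 0 + 0 + 1 + 1 = 3 ≡ 1 (mod 2).
  s_2 = 0 + 0 + 1 + 0 + 0 + 0 + 1 + 1 = 3 ≡ 1 (mod 2).
  s_3 = 1 + 1 + 1 + 0 + 1 + 0 + 1 + 1 = 6 ≡ 0 (mod 2).
  s_4 = 1 + 1 + 0 + 0 + 0 + 0 + 0 + 1 = 3 ≡ 1 (mod 2).
s = (1, 1, 0, 1)^T — this equals column 13 of H (binary 1101), so error is at position 13.
Correct: flip bit 13 of r = 111001000100011 to get c = 111001000100111.


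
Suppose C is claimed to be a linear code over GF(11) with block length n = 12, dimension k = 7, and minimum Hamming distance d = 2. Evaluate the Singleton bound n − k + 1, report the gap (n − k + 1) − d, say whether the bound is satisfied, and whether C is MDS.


Singleton RHS = n − k + 1 = 6, slack = 4, bound satisfied, not MDS.

Singleton bound: d ≤ n − k + 1.
Here n = 12, k = 7, so n − k + 1 = 6.
Given d = 2, check d ≤ 6: YES.
Slack = (n − k + 1) − d = 4.
The code is NOT MDS (slack = 4 > 0).
Description: the claimed parameters are [12, 7, 2]_11; such a code would be non-MDS.


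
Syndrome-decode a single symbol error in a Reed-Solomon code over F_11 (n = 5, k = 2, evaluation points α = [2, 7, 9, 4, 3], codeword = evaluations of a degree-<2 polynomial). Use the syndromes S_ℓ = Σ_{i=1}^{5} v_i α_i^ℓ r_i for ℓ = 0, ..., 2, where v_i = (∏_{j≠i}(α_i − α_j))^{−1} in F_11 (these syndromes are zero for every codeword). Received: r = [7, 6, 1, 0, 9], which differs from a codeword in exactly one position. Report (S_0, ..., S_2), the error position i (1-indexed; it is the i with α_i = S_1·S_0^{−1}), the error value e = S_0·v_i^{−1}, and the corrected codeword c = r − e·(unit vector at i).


S = (1, 9, 4), error at position 3, error magnitude e = 2, c = [7, 6, 10, 0, 9].

Step 1: column multipliers v_i = (∏_{j≠i}(α_i − α_j))^{−1} mod 11.
  i = 1 (α = 2): (2−7)(2−9)(2−4)(2−3) = (−5)·(−7)·(−2)·(−1) = 70 ≡ 4, so v_1 = 4^{−1} = 3 (mod 11).
  i = 2 (α = 7): (7−2)(7−9)(7−4)(7−3) = 5·(−2)·3·4 = −120 ≡ 1, so v_2 = 1^{−1} = 1 (mod 11).
  i = 3 (α = 9): (9−2)(9−7)(9−4)(9−3) = 7·2·5·6 = 420 ≡ 2, so v_3 = 2^{−1} = 6 (mod 11).
  i = 4 (α = 4): (4−2)(4−7)(4−9)(4−3) = 2·(−3)·(−5)·1 = 30 ≡ 8, so v_4 = 8^{−1} = 7 (mod 11).
  i = 5 (α = 3): (3−2)(3−7)(3−9)(3−4) = 1·(−4)·(−6)·(−1) = −24 ≡ 9, so v_5 = 9^{−1} = 5 (mod 11).
  v = [3, 1, 6, 7, 5].
Step 2: syndromes of r = [7, 6, 1, 0, 9] (all sums mod 11).
  S_0 = Σ v_i r_i = 3·7 + 1·6 + 6·1 + 7·0 + 5·9 = 78 ≡ 1.
  S_1 = Σ v_i α_i r_i = 3·2·7 + 1·7·6 + 6·9·1 + 7·4·0 + 5·3·9 = 273 ≡ 9.
  α_i^2 mod 11 = [4, 5, 4, 5, 9].
  S_2 = Σ v_i α_i^2 r_i = 3·4·7 + 1·5·6 + 6·4·1 + 7·5·0 + 5·9·9 = 543 ≡ 4.
  S = (1, 9, 4) ≠ 0, so r is not a codeword (an error is present).
Step 3: locate the error. For a single error e at position i, S_ℓ = v_i·e·α_i^ℓ, so α_err = S_1/S_0.
  S_0^{−1} = 1^{−1} = 1 (mod 11), so α_err = 9·1 = 9 ≡ 9 = α_3. Error position i = 3.
  Consistency check: S_2/S_1 = 4·5 = 20 ≡ 9 = α_err ✓ (single-error assumption holds).
Step 4: error magnitude e = S_0/v_3 = S_0·∏_{j≠3}(α_3 − α_j) = 1·2 = 2 ≡ 2 (mod 11).
Step 5: correct position 3: c_3 = r_3 − e = 1 − 2 ≡ 10 (mod 11). Hence c = [7, 6, 10, 0, 9].
  Check: interpolating c through the α_i gives m(x) = 3 + 2·x (degree < 2) with m(α_i) = c_i for every i, so c is indeed a codeword.


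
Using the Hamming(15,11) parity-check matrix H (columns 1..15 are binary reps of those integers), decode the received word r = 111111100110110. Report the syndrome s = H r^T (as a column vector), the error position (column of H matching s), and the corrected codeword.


s = (0, 0, 1, 0)^T, error position = 2, corrected codeword c = 101111100110110

Compute s = H r^T mod 2 one row at a time:
  s_1 = 0 + 0 + 1 + 1 + 0 + 1 + 1 + 0 = 4 ≡ 0 (mod 2).
  s_2 = 1 + 1 + 1 + 1 + 0 + 1 + 1 + 0 = 6 ≡ 0 (mod 2).
  s_3 = 1 + 1 + 1 + 1 + 1 + 1 + 1 + 0 = 7 ≡ 1 (mod 2).
  s_4 = 1 + 1 + 1 + 1 + 0 + 1 + 1 + 0 = 6 ≡ 0 (mod 2).
s = (0, 0, 1, 0)^T — this equals column 2 of H (binary 0010), so error is at position 2.
Correct: flip bit 2 of r = 111111100110110 to get c = 101111100110110.


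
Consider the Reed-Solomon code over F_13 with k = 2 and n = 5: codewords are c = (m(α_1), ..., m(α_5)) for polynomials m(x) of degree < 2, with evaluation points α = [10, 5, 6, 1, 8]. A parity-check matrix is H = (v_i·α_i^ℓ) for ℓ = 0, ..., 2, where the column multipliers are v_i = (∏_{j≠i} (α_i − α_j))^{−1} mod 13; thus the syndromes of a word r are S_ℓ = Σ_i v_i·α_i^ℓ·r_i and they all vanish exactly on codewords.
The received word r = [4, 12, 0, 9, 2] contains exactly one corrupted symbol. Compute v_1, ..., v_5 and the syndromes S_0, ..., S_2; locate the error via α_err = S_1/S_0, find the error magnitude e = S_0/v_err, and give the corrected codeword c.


S = (12, 12, 12), error at position 4, error magnitude e = 1, c = [4, 12, 0, 8, 2].

Step 1: column multipliers v_i = (∏_{j≠i}(α_i − α_j))^{−1} mod 13.
  i = 1 (α = 10): (10−5)(10−6)(10−1)(10−8) = 5·4·9·2 = 360 ≡ 9, so v_1 = 9^{−1} = 3 (mod 13).
  i = 2 (α = 5): (5−10)(5−6)(5−1)(5−8) = (−5)·(−1)·4·(−3) = −60 ≡ 5, so v_2 = 5^{−1} = 8 (mod 13).
  i = 3 (α = 6): (6−10)(6−5)(6−1)(6−8) = (−4)·1·5·(−2) = 40 ≡ 1, so v_3 = 1^{−1} = 1 (mod 13).
  i = 4 (α = 1): (1−10)(1−5)(1−6)(1−8) = (−9)·(−4)·(−5)·(−7) = 1260 ≡ 12, so v_4 = 12^{−1} = 12 (mod 13).
  i = 5 (α = 8): (8−10)(8−5)(8−6)(8−1) = (−2)·3·2·7 = −84 ≡ 7, so v_5 = 7^{−1} = 2 (mod 13).
  v = [3, 8, 1, 12, 2].
Step 2: syndromes of r = [4, 12, 0, 9, 2] (all sums mod 13).
  S_0 = Σ v_i r_i = 3·4 + 8·12 + 1·0 + 12·9 + 2·2 = 220 ≡ 12.
  S_1 = Σ v_i α_i r_i = 3·10·4 + 8·5·12 + 1·6·0 + 12·1·9 + 2·8·2 = 740 ≡ 12.
  α_i^2 mod 13 = [9, 12, 10, 1, 12].
  S_2 = Σ v_i α_i^2 r_i = 3·9·4 + 8·12·12 + 1·10·0 + 12·1·9 + 2·12·2 = 1416 ≡ 12.
  S = (12, 12, 12) ≠ 0, so r is not a codeword (an error is present).
Step 3: locate the error. For a single error e at position i, S_ℓ = v_i·e·α_i^ℓ, so α_err = S_1/S_0.
  S_0^{−1} = 12^{−1} = 12 (mod 13), so α_err = 12·12 = 144 ≡ 1 = α_4. Error position i = 4.
  Consistency check: S_2/S_1 = 12·12 = 144 ≡ 1 = α_err ✓ (single-error assumption holds).
Step 4: error magnitude e = S_0/v_4 = S_0·∏_{j≠4}(α_4 − α_j) = 12·12 = 144 ≡ 1 (mod 13).
Step 5: correct position 4: c_4 = r_4 − e = 9 − 1 ≡ 8 (mod 13). Hence c = [4, 12, 0, 8, 2].
  Check: interpolating c through the α_i gives m(x) = 7 + 1·x (degree < 2) with m(α_i) = c_i for every i, so c is indeed a codeword.


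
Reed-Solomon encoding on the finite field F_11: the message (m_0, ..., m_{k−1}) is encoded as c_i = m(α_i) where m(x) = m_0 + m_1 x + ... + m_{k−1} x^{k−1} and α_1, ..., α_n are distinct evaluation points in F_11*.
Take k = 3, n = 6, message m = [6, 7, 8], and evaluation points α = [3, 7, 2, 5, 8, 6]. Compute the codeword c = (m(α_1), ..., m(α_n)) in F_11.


c = [0, 7, 8, 10, 2, 6]

Message polynomial: m(x) = 6 + 7·x + 8·x^2 (mod 11).
For each evaluation point α_i, compute m(α_i) mod 11:
  α_1 = 3: Horner steps 8 → 9 → 0, so m(3) = 0.
  α_2 = 7: Horner steps 8 → 8 → 7, so m(7) = 7.
  α_3 = 2: Horner steps 8 → 1 → 8, so m(2) = 8.
  α_4 = 5: Horner steps 8 → 3 → 10, so m(5) = 10.
  α_5 = 8: Horner steps 8 → 5 → 2, so m(8) = 2.
  α_6 = 6: Horner steps 8 → 0 → 6, so m(6) = 6.
Codeword c = [0, 7, 8, 10, 2, 6] ∈ F_11^6.


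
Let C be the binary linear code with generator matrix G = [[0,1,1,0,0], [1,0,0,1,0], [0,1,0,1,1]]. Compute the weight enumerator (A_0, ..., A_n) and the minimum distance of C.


Weight distribution: A_0 = 1, A_2 = 2, A_3 = 4, A_4 = 1. Minimum distance d = 2.

Enumerate all 2^3 = 8 messages m ∈ F_2^3.
For each, compute codeword c = mG in F_2^5, then tally its weight.
  m = 000 → c = 00000, weight = 0.
  m = 100 → c = 01100, weight = 2.
  m = 010 → c = 10010, weight = 2.
  m = 110 → c = 11110, weight = 4.
  m = 001 → c = 01011, weight = 3.
  m = 101 → c = 00111, weight = 3.
  m = 011 → c = 11001, weight = 3.
  m = 111 → c = 10101, weight = 3.
Tally weights:
  weight 0: 1 codewords.
  weight 2: 2 codewords.
  weight 3: 4 codewords.
  weight 4: 1 codewords.
Minimum distance d = smallest w > 0 with A_w > 0 = 2.
Sanity: Σ A_w = 8 = 2^3 = 8 ✓.


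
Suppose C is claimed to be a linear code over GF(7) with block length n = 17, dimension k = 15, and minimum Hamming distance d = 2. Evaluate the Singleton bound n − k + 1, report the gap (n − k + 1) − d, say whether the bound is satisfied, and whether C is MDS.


Singleton RHS = n − k + 1 = 3, slack = 1, bound satisfied, not MDS.

Singleton bound: d ≤ n − k + 1.
Here n = 17, k = 15, so n − k + 1 = 3.
Given d = 2, check d ≤ 3: YES.
Slack = (n − k + 1) − d = 1.
The code is NOT MDS (slack = 1 > 0).
Description: the claimed parameters are [17, 15, 2]_7; such a code would be non-MDS.


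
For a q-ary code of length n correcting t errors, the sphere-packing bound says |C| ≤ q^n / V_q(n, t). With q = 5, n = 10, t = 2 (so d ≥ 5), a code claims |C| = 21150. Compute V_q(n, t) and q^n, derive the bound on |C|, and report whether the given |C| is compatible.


V_q(n, t) = 761, q^n = 9765625, Hamming bound = 12832, |C| = 21150 > bound (violated).

Step 1: Compute V_q(n, t) = Σ_{j=0}^2 C(n, j) (q−1)^j.
  j = 0: C(10,0)·(4)^0 = 1·1 = 1.
  j = 1: C(10,1)·(4)^1 = 10·4 = 40.
  j = 2: C(10,2)·(4)^2 = 45·16 = 720.
  V_q(n, t) = 1 + 40 + 720 = 761.
Step 2: q^n = 5^10 = 9765625.
Step 3: Hamming bound ⌊q^n / V_q(n,t)⌋ = ⌊9765625/761⌋ = 12832.
Step 4: Compare |C| = 21150 to 12832: violated.
The claimed |C| lies above the Hamming bound, so no 5-ary code of length 10 with d ≥ 5 can have 21150 codewords.


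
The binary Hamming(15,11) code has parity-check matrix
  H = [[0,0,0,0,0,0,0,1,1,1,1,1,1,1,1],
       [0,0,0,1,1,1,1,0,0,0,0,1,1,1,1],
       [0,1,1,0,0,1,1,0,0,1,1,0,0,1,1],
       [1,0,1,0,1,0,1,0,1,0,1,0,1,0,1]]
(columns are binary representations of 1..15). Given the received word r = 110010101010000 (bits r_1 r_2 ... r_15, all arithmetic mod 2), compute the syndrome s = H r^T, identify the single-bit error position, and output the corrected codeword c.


s = (0, 0, 1, 1)^T, error position = 3, corrected codeword c = 111010101010000

Compute s = H r^T mod 2 one row at a time:
  s_1 = 0 + 1 + 0 + 1 + 0 + 0 + 0 + 0 = 2 ≡ 0 (mod 2).
  s_2 = 0 + 1 + 0 + 1 + 0 + 0 + 0 + 0 = 2 ≡ 0 (mod 2).
  s_3 = 1 + 0 + 0 + 1 + 0 + 1 + 0 + 0 = 3 ≡ 1 (mod 2).
  s_4 = 1 + 0 + 1 + 1 + 1 + 1 + 0 + 0 = 5 ≡ 1 (mod 2).
s = (0, 0, 1, 1)^T — this equals column 3 of H (binary 0011), so error is at position 3.
Correct: flip bit 3 of r = 110010101010000 to get c = 111010101010000.


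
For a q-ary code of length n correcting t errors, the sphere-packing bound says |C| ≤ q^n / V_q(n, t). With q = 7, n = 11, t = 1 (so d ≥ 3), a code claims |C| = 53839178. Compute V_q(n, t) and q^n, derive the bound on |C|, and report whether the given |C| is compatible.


V_q(n, t) = 67, q^n = 1977326743, Hamming bound = 29512339, |C| = 53839178 > bound (violated).

Step 1: Compute V_q(n, t) = Σ_{j=0}^1 C(n, j) (q−1)^j.
  j = 0: C(11,0)·(6)^0 = 1·1 = 1.
  j = 1: C(11,1)·(6)^1 = 11·6 = 66.
  V_q(n, t) = 1 + 66 = 67.
Step 2: q^n = 7^11 = 1977326743.
Step 3: Hamming bound ⌊q^n / V_q(n,t)⌋ = ⌊1977326743/67⌋ = 29512339.
Step 4: Compare |C| = 53839178 to 29512339: violated.
The claimed |C| lies above the Hamming bound, so no 7-ary code of length 11 with d ≥ 3 can have 53839178 codewords.


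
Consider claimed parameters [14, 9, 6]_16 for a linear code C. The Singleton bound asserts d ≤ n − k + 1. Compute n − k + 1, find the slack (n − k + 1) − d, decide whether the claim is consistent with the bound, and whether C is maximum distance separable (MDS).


Singleton RHS = n − k + 1 = 6, slack = 0, bound satisfied, MDS.

Singleton bound: d ≤ n − k + 1.
Here n = 14, k = 9, so n − k + 1 = 6.
Given d = 6, check d ≤ 6: YES.
Slack = (n − k + 1) − d = 0.
The code is MDS (slack = 0).
Description: the claimed parameters are [14, 9, 6]_16; such a code would be MDS (meets Singleton bound).


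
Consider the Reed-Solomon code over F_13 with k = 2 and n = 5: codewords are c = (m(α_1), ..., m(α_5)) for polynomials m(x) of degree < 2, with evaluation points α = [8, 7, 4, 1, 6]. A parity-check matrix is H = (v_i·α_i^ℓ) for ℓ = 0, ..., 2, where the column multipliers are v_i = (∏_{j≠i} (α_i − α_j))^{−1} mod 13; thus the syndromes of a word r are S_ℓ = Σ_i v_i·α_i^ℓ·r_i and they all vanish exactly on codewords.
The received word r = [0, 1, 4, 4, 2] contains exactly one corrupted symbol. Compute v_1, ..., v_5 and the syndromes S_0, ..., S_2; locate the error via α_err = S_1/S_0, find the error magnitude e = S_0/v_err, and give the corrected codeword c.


S = (6, 6, 6), error at position 4, error magnitude e = 10, c = [0, 1, 4, 7, 2].

Step 1: column multipliers v_i = (∏_{j≠i}(α_i − α_j))^{−1} mod 13.
  i = 1 (α = 8): (8−7)(8−4)(8−1)(8−6) = 1·4·7·2 = 56 ≡ 4, so v_1 = 4^{−1} = 10 (mod 13).
  i = 2 (α = 7): (7−8)(7−4)(7−1)(7−6) = (−1)·3·6·1 = −18 ≡ 8, so v_2 = 8^{−1} = 5 (mod 13).
  i = 3 (α = 4): (4−8)(4−7)(4−1)(4−6) = (−4)·(−3)·3·(−2) = −72 ≡ 6, so v_3 = 6^{−1} = 11 (mod 13).
  i = 4 (α = 1): (1−8)(1−7)(1−4)(1−6) = (−7)·(−6)·(−3)·(−5) = 630 ≡ 6, so v_4 = 6^{−1} = 11 (mod 13).
  i = 5 (α = 6): (6−8)(6−7)(6−4)(6−1) = (−2)·(−1)·2·5 = 20 ≡ 7, so v_5 = 7^{−1} = 2 (mod 13).
  v = [10, 5, 11, 11, 2].
Step 2: syndromes of r = [0, 1, 4, 4, 2] (all sums mod 13).
  S_0 = Σ v_i r_i = 10·0 + 5·1 + 11·4 + 11·4 + 2·2 = 97 ≡ 6.
  S_1 = Σ v_i α_i r_i = 10·8·0 + 5·7·1 + 11·4·4 + 11·1·4 + 2·6·2 = 279 ≡ 6.
  α_i^2 mod 13 = [12, 10, 3, 1, 10].
  S_2 = Σ v_i α_i^2 r_i = 10·12·0 + 5·10·1 + 11·3·4 + 11·1·4 + 2·10·2 = 266 ≡ 6.
  S = (6, 6, 6) ≠ 0, so r is not a codeword (an error is present).
Step 3: locate the error. For a single error e at position i, S_ℓ = v_i·e·α_i^ℓ, so α_err = S_1/S_0.
  S_0^{−1} = 6^{−1} = 11 (mod 13), so α_err = 6·11 = 66 ≡ 1 = α_4. Error position i = 4.
  Consistency check: S_2/S_1 = 6·11 = 66 ≡ 1 = α_err ✓ (single-error assumption holds).
Step 4: error magnitude e = S_0/v_4 = S_0·∏_{j≠4}(α_4 − α_j) = 6·6 = 36 ≡ 10 (mod 13).
Step 5: correct position 4: c_4 = r_4 − e = 4 − 10 ≡ 7 (mod 13). Hence c = [0, 1, 4, 7, 2].
  Check: interpolating c through the α_i gives m(x) = 8 + 12·x (degree < 2) with m(α_i) = c_i for every i, so c is indeed a codeword.


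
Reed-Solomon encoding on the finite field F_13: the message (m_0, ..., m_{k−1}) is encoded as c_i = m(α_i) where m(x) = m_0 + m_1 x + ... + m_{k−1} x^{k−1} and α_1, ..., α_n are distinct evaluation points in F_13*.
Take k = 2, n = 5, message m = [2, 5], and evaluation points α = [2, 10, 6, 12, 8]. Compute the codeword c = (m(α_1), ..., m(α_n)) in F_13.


c = [12, 0, 6, 10, 3]

Message polynomial: m(x) = 2 + 5·x (mod 13).
For each evaluation point α_i, compute m(α_i) mod 13:
  α_1 = 2: Horner steps 5 → 12, so m(2) = 12.
  α_2 = 10: Horner steps 5 → 0, so m(10) = 0.
  α_3 = 6: Horner steps 5 → 6, so m(6) = 6.
  α_4 = 12: Horner steps 5 → 10, so m(12) = 10.
  α_5 = 8: Horner steps 5 → 3, so m(8) = 3.
Codeword c = [12, 0, 6, 10, 3] ∈ F_13^5.


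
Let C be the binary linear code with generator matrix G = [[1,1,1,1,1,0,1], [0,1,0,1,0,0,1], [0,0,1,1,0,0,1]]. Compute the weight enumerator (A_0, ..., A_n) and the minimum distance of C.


Weight distribution: A_0 = 1, A_2 = 1, A_3 = 4, A_4 = 1, A_6 = 1. Minimum distance d = 2.

Enumerate all 2^3 = 8 messages m ∈ F_2^3.
For each, compute codeword c = mG in F_2^7, then tally its weight.
  m = 000 → c = 0000000, weight = 0.
  m = 100 → c = 1111101, weight = 6.
  m = 010 → c = 0101001, weight = 3.
  m = 110 → c = 1010100, weight = 3.
  m = 001 → c = 0011001, weight = 3.
  m = 101 → c = 1100100, weight = 3.
  m = 011 → c = 0110000, weight = 2.
  m = 111 → c = 1001101, weight = 4.
Tally weights:
  weight 0: 1 codewords.
  weight 2: 1 codewords.
  weight 3: 4 codewords.
  weight 4: 1 codewords.
  weight 6: 1 codewords.
Minimum distance d = smallest w > 0 with A_w > 0 = 2.
Sanity: Σ A_w = 8 = 2^3 = 8 ✓.


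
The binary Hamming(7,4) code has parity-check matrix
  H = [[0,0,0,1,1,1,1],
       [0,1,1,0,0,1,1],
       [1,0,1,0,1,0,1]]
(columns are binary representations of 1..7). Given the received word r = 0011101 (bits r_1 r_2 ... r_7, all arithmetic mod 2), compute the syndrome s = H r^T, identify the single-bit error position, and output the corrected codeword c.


s = (1, 0, 1)^T, error position = 5, corrected codeword c = 0011001

Compute s = H r^T mod 2 one row at a time:
  s_1 = 1 + 1 + 0 + 1 = 3 ≡ 1 (mod 2).
  s_2 = 0 + 1 + 0 + 1 = 2 ≡ 0 (mod 2).
  s_3 = 0 + 1 + 1 + 1 = 3 ≡ 1 (mod 2).
s = (1, 0, 1)^T — this equals column 5 of H (binary 101), so error is at position 5.
Correct: flip bit 5 of r = 0011101 to get c = 0011001.


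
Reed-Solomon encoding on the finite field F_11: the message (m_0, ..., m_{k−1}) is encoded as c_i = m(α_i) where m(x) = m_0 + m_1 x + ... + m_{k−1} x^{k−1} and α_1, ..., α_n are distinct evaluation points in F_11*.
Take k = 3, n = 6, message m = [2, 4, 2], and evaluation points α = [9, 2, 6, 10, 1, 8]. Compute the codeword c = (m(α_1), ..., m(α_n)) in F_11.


c = [2, 7, 10, 0, 8, 8]

Message polynomial: m(x) = 2 + 4·x + 2·x^2 (mod 11).
For each evaluation point α_i, compute m(α_i) mod 11:
  α_1 = 9: Horner steps 2 → 0 → 2, so m(9) = 2.
  α_2 = 2: Horner steps 2 → 8 → 7, so m(2) = 7.
  α_3 = 6: Horner steps 2 → 5 → 10, so m(6) = 10.
  α_4 = 10: Horner steps 2 → 2 → 0, so m(10) = 0.
  α_5 = 1: Horner steps 2 → 6 → 8, so m(1) = 8.
  α_6 = 8: Horner steps 2 → 9 → 8, so m(8) = 8.
Codeword c = [2, 7, 10, 0, 8, 8] ∈ F_11^6.
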